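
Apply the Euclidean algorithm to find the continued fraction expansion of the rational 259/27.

Run the Euclidean algorithm on 259 and 27; the successive quotients are the partial quotients a_0, a_1, ... (each step inverts the fractional part left over by the previous one):
  259 = 9*27 + 16, so a_0 = 9.
  27 = 1*16 + 11, so a_1 = 1.
  16 = 1*11 + 5, so a_2 = 1.
  11 = 2*5 + 1, so a_3 = 2.
  5 = 5*1 + 0, so a_4 = 5.
The remainder reaches 0 after 5 divisions, so the expansion has 5 partial quotients, read off in order.

[9; 1, 1, 2, 5]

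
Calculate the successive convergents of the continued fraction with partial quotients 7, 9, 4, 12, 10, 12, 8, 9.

7/1, 64/9, 263/37, 3220/453, 32463/4567, 392776/55257, 3174671/446623, 28964815/4074864

Using the convergent recurrence p_i = a_i*p_{i-1} + p_{i-2}, q_i = a_i*q_{i-1} + q_{i-2} with p_{-2}=0, p_{-1}=1, q_{-2}=1, q_{-1}=0:
  i=0: a_0=7, p_0 = 7*1 + 0 = 7, q_0 = 7*0 + 1 = 1.
  i=1: a_1=9, p_1 = 9*7 + 1 = 64, q_1 = 9*1 + 0 = 9.
  i=2: a_2=4, p_2 = 4*64 + 7 = 263, q_2 = 4*9 + 1 = 37.
  i=3: a_3=12, p_3 = 12*263 + 64 = 3220, q_3 = 12*37 + 9 = 453.
  i=4: a_4=10, p_4 = 10*3220 + 263 = 32463, q_4 = 10*453 + 37 = 4567.
  i=5: a_5=12, p_5 = 12*32463 + 3220 = 392776, q_5 = 12*4567 + 453 = 55257.
  i=6: a_6=8, p_6 = 8*392776 + 32463 = 3174671, q_6 = 8*55257 + 4567 = 446623.
  i=7: a_7=9, p_7 = 9*3174671 + 392776 = 28964815, q_7 = 9*446623 + 55257 = 4074864.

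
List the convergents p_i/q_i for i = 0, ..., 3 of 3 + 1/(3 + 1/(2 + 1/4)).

Using the convergent recurrence p_i = a_i*p_{i-1} + p_{i-2}, q_i = a_i*q_{i-1} + q_{i-2} with p_{-2}=0, p_{-1}=1, q_{-2}=1, q_{-1}=0:
  i=0: a_0=3, p_0 = 3*1 + 0 = 3, q_0 = 3*0 + 1 = 1.
  i=1: a_1=3, p_1 = 3*3 + 1 = 10, q_1 = 3*1 + 0 = 3.
  i=2: a_2=2, p_2 = 2*10 + 3 = 23, q_2 = 2*3 + 1 = 7.
  i=3: a_3=4, p_3 = 4*23 + 10 = 102, q_3 = 4*7 + 3 = 31.

3/1, 10/3, 23/7, 102/31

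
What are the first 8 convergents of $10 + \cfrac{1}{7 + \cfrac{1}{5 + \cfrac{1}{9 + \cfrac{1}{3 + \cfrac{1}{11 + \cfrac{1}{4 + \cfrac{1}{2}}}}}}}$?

Using the convergent recurrence p_i = a_i*p_{i-1} + p_{i-2}, q_i = a_i*q_{i-1} + q_{i-2} with p_{-2}=0, p_{-1}=1, q_{-2}=1, q_{-1}=0:
  i=0: a_0=10, p_0 = 10*1 + 0 = 10, q_0 = 10*0 + 1 = 1.
  i=1: a_1=7, p_1 = 7*10 + 1 = 71, q_1 = 7*1 + 0 = 7.
  i=2: a_2=5, p_2 = 5*71 + 10 = 365, q_2 = 5*7 + 1 = 36.
  i=3: a_3=9, p_3 = 9*365 + 71 = 3356, q_3 = 9*36 + 7 = 331.
  i=4: a_4=3, p_4 = 3*3356 + 365 = 10433, q_4 = 3*331 + 36 = 1029.
  i=5: a_5=11, p_5 = 11*10433 + 3356 = 118119, q_5 = 11*1029 + 331 = 11650.
  i=6: a_6=4, p_6 = 4*118119 + 10433 = 482909, q_6 = 4*11650 + 1029 = 47629.
  i=7: a_7=2, p_7 = 2*482909 + 118119 = 1083937, q_7 = 2*47629 + 11650 = 106908.

10/1, 71/7, 365/36, 3356/331, 10433/1029, 118119/11650, 482909/47629, 1083937/106908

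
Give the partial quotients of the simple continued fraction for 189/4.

[47; 4]

Run the Euclidean algorithm on 189 and 4; the successive quotients are the partial quotients a_0, a_1, ... (each step inverts the fractional part left over by the previous one):
  189 = 47*4 + 1, so a_0 = 47.
  4 = 4*1 + 0, so a_1 = 4.
The remainder reaches 0 after 2 divisions, so the expansion has 2 partial quotients, read off in order.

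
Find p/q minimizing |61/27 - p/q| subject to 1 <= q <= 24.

52/23

Expand x = 61/27 as a continued fraction with the Euclidean algorithm:
  61 = 2*27 + 7, so a_0 = 2.
  27 = 3*7 + 6, so a_1 = 3.
  7 = 1*6 + 1, so a_2 = 1.
  6 = 6*1 + 0, so a_3 = 6.
so x = [2; 3, 1, 6].
Convergents (p_i = a_i*p_{i-1} + p_{i-2}, q_i = a_i*q_{i-1} + q_{i-2} with p_{-2}=0, p_{-1}=1, q_{-2}=1, q_{-1}=0), until the denominator exceeds 24:
  i=0: a_0=2, p_0 = 2*1 + 0 = 2, q_0 = 2*0 + 1 = 1.
  i=1: a_1=3, p_1 = 3*2 + 1 = 7, q_1 = 3*1 + 0 = 3.
  i=2: a_2=1, p_2 = 1*7 + 2 = 9, q_2 = 1*3 + 1 = 4.
  i=3: a_3=6, p_3 = 6*9 + 7 = 61, q_3 = 6*4 + 3 = 27.
q_3 = 27 > 24, so the last convergent with denominator <= 24 is p_2/q_2 = 9/4.
The closest fraction with denominator <= 24 is either p_2/q_2 or the intermediate fraction (k*p_2 + p_1)/(k*q_2 + q_1) with the largest k >= 1 whose denominator stays <= 24; these approach x as k grows, and every other convergent or intermediate fraction in range is farther away.
Largest k: floor((24 - q_1)/q_2) = floor((24 - 3)/4) = 5.
That gives (5*9 + 7)/(5*4 + 3) = 52/23.
Compare the errors: |x - 9/4| = |61*4 - 9*27|/(27*4) = 1/108, and |x - 52/23| = |61*23 - 52*27|/(27*23) = 1/621.
Cross-multiplying, 1*108 = 108 < 621 = 1*621, so 1/621 is smaller: the intermediate fraction 52/23 is closer to x than 9/4.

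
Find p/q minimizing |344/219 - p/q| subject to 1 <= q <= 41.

11/7

Expand x = 344/219 as a continued fraction with the Euclidean algorithm:
  344 = 1*219 + 125, so a_0 = 1.
  219 = 1*125 + 94, so a_1 = 1.
  125 = 1*94 + 31, so a_2 = 1.
  94 = 3*31 + 1, so a_3 = 3.
  31 = 31*1 + 0, so a_4 = 31.
so x = [1; 1, 1, 3, 31].
Convergents (p_i = a_i*p_{i-1} + p_{i-2}, q_i = a_i*q_{i-1} + q_{i-2} with p_{-2}=0, p_{-1}=1, q_{-2}=1, q_{-1}=0), until the denominator exceeds 41:
  i=0: a_0=1, p_0 = 1*1 + 0 = 1, q_0 = 1*0 + 1 = 1.
  i=1: a_1=1, p_1 = 1*1 + 1 = 2, q_1 = 1*1 + 0 = 1.
  i=2: a_2=1, p_2 = 1*2 + 1 = 3, q_2 = 1*1 + 1 = 2.
  i=3: a_3=3, p_3 = 3*3 + 2 = 11, q_3 = 3*2 + 1 = 7.
  i=4: a_4=31, p_4 = 31*11 + 3 = 344, q_4 = 31*7 + 2 = 219.
q_4 = 219 > 41, so the last convergent with denominator <= 41 is p_3/q_3 = 11/7.
The closest fraction with denominator <= 41 is either p_3/q_3 or the intermediate fraction (k*p_3 + p_2)/(k*q_3 + q_2) with the largest k >= 1 whose denominator stays <= 41; these approach x as k grows, and every other convergent or intermediate fraction in range is farther away.
Largest k: floor((41 - q_2)/q_3) = floor((41 - 2)/7) = 5.
That gives (5*11 + 3)/(5*7 + 2) = 58/37.
Compare the errors: |x - 11/7| = |344*7 - 11*219|/(219*7) = 1/1533, and |x - 58/37| = |344*37 - 58*219|/(219*37) = 26/8103.
Cross-multiplying, 1*8103 = 8103 < 39858 = 26*1533, so 1/1533 is smaller: the convergent 11/7 is closer to x than 58/37.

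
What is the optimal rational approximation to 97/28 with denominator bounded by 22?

52/15

Expand x = 97/28 as a continued fraction with the Euclidean algorithm:
  97 = 3*28 + 13, so a_0 = 3.
  28 = 2*13 + 2, so a_1 = 2.
  13 = 6*2 + 1, so a_2 = 6.
  2 = 2*1 + 0, so a_3 = 2.
so x = [3; 2, 6, 2].
Convergents (p_i = a_i*p_{i-1} + p_{i-2}, q_i = a_i*q_{i-1} + q_{i-2} with p_{-2}=0, p_{-1}=1, q_{-2}=1, q_{-1}=0), until the denominator exceeds 22:
  i=0: a_0=3, p_0 = 3*1 + 0 = 3, q_0 = 3*0 + 1 = 1.
  i=1: a_1=2, p_1 = 2*3 + 1 = 7, q_1 = 2*1 + 0 = 2.
  i=2: a_2=6, p_2 = 6*7 + 3 = 45, q_2 = 6*2 + 1 = 13.
  i=3: a_3=2, p_3 = 2*45 + 7 = 97, q_3 = 2*13 + 2 = 28.
q_3 = 28 > 22, so the last convergent with denominator <= 22 is p_2/q_2 = 45/13.
The closest fraction with denominator <= 22 is either p_2/q_2 or the intermediate fraction (k*p_2 + p_1)/(k*q_2 + q_1) with the largest k >= 1 whose denominator stays <= 22; these approach x as k grows, and every other convergent or intermediate fraction in range is farther away.
Largest k: floor((22 - q_1)/q_2) = floor((22 - 2)/13) = 1.
That gives (1*45 + 7)/(1*13 + 2) = 52/15.
Compare the errors: |x - 45/13| = |97*13 - 45*28|/(28*13) = 1/364, and |x - 52/15| = |97*15 - 52*28|/(28*15) = 1/420.
Cross-multiplying, 1*364 = 364 < 420 = 1*420, so 1/420 is smaller: the intermediate fraction 52/15 is closer to x than 45/13.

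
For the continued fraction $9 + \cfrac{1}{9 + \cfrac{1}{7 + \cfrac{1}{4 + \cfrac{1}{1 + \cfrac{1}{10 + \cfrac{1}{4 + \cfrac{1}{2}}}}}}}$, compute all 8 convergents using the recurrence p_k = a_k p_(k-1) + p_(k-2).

Using the convergent recurrence p_i = a_i*p_{i-1} + p_{i-2}, q_i = a_i*q_{i-1} + q_{i-2} with p_{-2}=0, p_{-1}=1, q_{-2}=1, q_{-1}=0:
  i=0: a_0=9, p_0 = 9*1 + 0 = 9, q_0 = 9*0 + 1 = 1.
  i=1: a_1=9, p_1 = 9*9 + 1 = 82, q_1 = 9*1 + 0 = 9.
  i=2: a_2=7, p_2 = 7*82 + 9 = 583, q_2 = 7*9 + 1 = 64.
  i=3: a_3=4, p_3 = 4*583 + 82 = 2414, q_3 = 4*64 + 9 = 265.
  i=4: a_4=1, p_4 = 1*2414 + 583 = 2997, q_4 = 1*265 + 64 = 329.
  i=5: a_5=10, p_5 = 10*2997 + 2414 = 32384, q_5 = 10*329 + 265 = 3555.
  i=6: a_6=4, p_6 = 4*32384 + 2997 = 132533, q_6 = 4*3555 + 329 = 14549.
  i=7: a_7=2, p_7 = 2*132533 + 32384 = 297450, q_7 = 2*14549 + 3555 = 32653.

9/1, 82/9, 583/64, 2414/265, 2997/329, 32384/3555, 132533/14549, 297450/32653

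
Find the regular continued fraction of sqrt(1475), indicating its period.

[38; (2, 2, 6, 1, 1, 2, 1, 1, 6, 2, 2, 76)]

Write x_i = (sqrt(1475) + m_i)/d_i with (m_0, d_0) = (0, 1). a_0 = floor(sqrt(1475)) = 38, since 38^2 = 1444 <= 1475 < 1521 = 39^2.
Iterate m_{i+1} = d_i*a_i - m_i, d_{i+1} = (1475 - m_{i+1}^2)/d_i, a_{i+1} = floor((a_0 + m_{i+1})/d_{i+1}):
  m_1 = 1*38 - 0 = 38, d_1 = (1475 - 38^2)/1 = 31/1 = 31, a_1 = floor((38 + 38)/31) = 2.
  m_2 = 31*2 - 38 = 24, d_2 = (1475 - 24^2)/31 = 899/31 = 29, a_2 = floor((38 + 24)/29) = 2.
  m_3 = 29*2 - 24 = 34, d_3 = (1475 - 34^2)/29 = 319/29 = 11, a_3 = floor((38 + 34)/11) = 6.
  m_4 = 11*6 - 34 = 32, d_4 = (1475 - 32^2)/11 = 451/11 = 41, a_4 = floor((38 + 32)/41) = 1.
  m_5 = 41*1 - 32 = 9, d_5 = (1475 - 9^2)/41 = 1394/41 = 34, a_5 = floor((38 + 9)/34) = 1.
  m_6 = 34*1 - 9 = 25, d_6 = (1475 - 25^2)/34 = 850/34 = 25, a_6 = floor((38 + 25)/25) = 2.
  m_7 = 25*2 - 25 = 25, d_7 = (1475 - 25^2)/25 = 850/25 = 34, a_7 = floor((38 + 25)/34) = 1.
  m_8 = 34*1 - 25 = 9, d_8 = (1475 - 9^2)/34 = 1394/34 = 41, a_8 = floor((38 + 9)/41) = 1.
  m_9 = 41*1 - 9 = 32, d_9 = (1475 - 32^2)/41 = 451/41 = 11, a_9 = floor((38 + 32)/11) = 6.
  m_10 = 11*6 - 32 = 34, d_10 = (1475 - 34^2)/11 = 319/11 = 29, a_10 = floor((38 + 34)/29) = 2.
  m_11 = 29*2 - 34 = 24, d_11 = (1475 - 24^2)/29 = 899/29 = 31, a_11 = floor((38 + 24)/31) = 2.
  m_12 = 31*2 - 24 = 38, d_12 = (1475 - 38^2)/31 = 31/31 = 1, a_12 = floor((38 + 38)/1) = 76.
  m_13 = 1*76 - 38 = 38, d_13 = (1475 - 38^2)/1 = 31/1 = 31: (m_13, d_13) = (m_1, d_1) = (38, 31), so from here the quotients repeat a_1, ..., a_12; the period length is 12.
Hence the expansion of sqrt(1475) is a_0 = 38 followed by the repeating block 2, 2, 6, 1, 1, 2, 1, 1, 6, 2, 2, 76 (period 12).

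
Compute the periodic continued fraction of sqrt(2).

Write x_i = (sqrt(2) + m_i)/d_i with (m_0, d_0) = (0, 1). a_0 = floor(sqrt(2)) = 1, since 1^2 = 1 <= 2 < 4 = 2^2.
Iterate m_{i+1} = d_i*a_i - m_i, d_{i+1} = (2 - m_{i+1}^2)/d_i, a_{i+1} = floor((a_0 + m_{i+1})/d_{i+1}):
  m_1 = 1*1 - 0 = 1, d_1 = (2 - 1^2)/1 = 1/1 = 1, a_1 = floor((1 + 1)/1) = 2.
  m_2 = 1*2 - 1 = 1, d_2 = (2 - 1^2)/1 = 1/1 = 1: (m_2, d_2) = (m_1, d_1) = (1, 1), so from here the quotient a_1 repeats; the period length is 1.
Hence the expansion of sqrt(2) is a_0 = 1 followed by the repeating block 2 (period 1).

[1; (2)]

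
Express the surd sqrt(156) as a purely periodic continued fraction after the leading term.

[12; (2, 24)]

Write x_i = (sqrt(156) + m_i)/d_i with (m_0, d_0) = (0, 1). a_0 = floor(sqrt(156)) = 12, since 12^2 = 144 <= 156 < 169 = 13^2.
Iterate m_{i+1} = d_i*a_i - m_i, d_{i+1} = (156 - m_{i+1}^2)/d_i, a_{i+1} = floor((a_0 + m_{i+1})/d_{i+1}):
  m_1 = 1*12 - 0 = 12, d_1 = (156 - 12^2)/1 = 12/1 = 12, a_1 = floor((12 + 12)/12) = 2.
  m_2 = 12*2 - 12 = 12, d_2 = (156 - 12^2)/12 = 12/12 = 1, a_2 = floor((12 + 12)/1) = 24.
  m_3 = 1*24 - 12 = 12, d_3 = (156 - 12^2)/1 = 12/1 = 12: (m_3, d_3) = (m_1, d_1) = (12, 12), so from here the quotients repeat a_1, a_2; the period length is 2.
Hence the expansion of sqrt(156) is a_0 = 12 followed by the repeating block 2, 24 (period 2).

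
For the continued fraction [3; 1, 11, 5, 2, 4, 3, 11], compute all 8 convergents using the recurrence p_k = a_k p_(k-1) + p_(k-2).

Using the convergent recurrence p_i = a_i*p_{i-1} + p_{i-2}, q_i = a_i*q_{i-1} + q_{i-2} with p_{-2}=0, p_{-1}=1, q_{-2}=1, q_{-1}=0:
  i=0: a_0=3, p_0 = 3*1 + 0 = 3, q_0 = 3*0 + 1 = 1.
  i=1: a_1=1, p_1 = 1*3 + 1 = 4, q_1 = 1*1 + 0 = 1.
  i=2: a_2=11, p_2 = 11*4 + 3 = 47, q_2 = 11*1 + 1 = 12.
  i=3: a_3=5, p_3 = 5*47 + 4 = 239, q_3 = 5*12 + 1 = 61.
  i=4: a_4=2, p_4 = 2*239 + 47 = 525, q_4 = 2*61 + 12 = 134.
  i=5: a_5=4, p_5 = 4*525 + 239 = 2339, q_5 = 4*134 + 61 = 597.
  i=6: a_6=3, p_6 = 3*2339 + 525 = 7542, q_6 = 3*597 + 134 = 1925.
  i=7: a_7=11, p_7 = 11*7542 + 2339 = 85301, q_7 = 11*1925 + 597 = 21772.

3/1, 4/1, 47/12, 239/61, 525/134, 2339/597, 7542/1925, 85301/21772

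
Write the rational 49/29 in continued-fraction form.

[1; 1, 2, 4, 2]

Run the Euclidean algorithm on 49 and 29; the successive quotients are the partial quotients a_0, a_1, ... (each step inverts the fractional part left over by the previous one):
  49 = 1*29 + 20, so a_0 = 1.
  29 = 1*20 + 9, so a_1 = 1.
  20 = 2*9 + 2, so a_2 = 2.
  9 = 4*2 + 1, so a_3 = 4.
  2 = 2*1 + 0, so a_4 = 2.
The remainder reaches 0 after 5 divisions, so the expansion has 5 partial quotients, read off in order.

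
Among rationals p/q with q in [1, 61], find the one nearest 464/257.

Expand x = 464/257 as a continued fraction with the Euclidean algorithm:
  464 = 1*257 + 207, so a_0 = 1.
  257 = 1*207 + 50, so a_1 = 1.
  207 = 4*50 + 7, so a_2 = 4.
  50 = 7*7 + 1, so a_3 = 7.
  7 = 7*1 + 0, so a_4 = 7.
so x = [1; 1, 4, 7, 7].
Convergents (p_i = a_i*p_{i-1} + p_{i-2}, q_i = a_i*q_{i-1} + q_{i-2} with p_{-2}=0, p_{-1}=1, q_{-2}=1, q_{-1}=0), until the denominator exceeds 61:
  i=0: a_0=1, p_0 = 1*1 + 0 = 1, q_0 = 1*0 + 1 = 1.
  i=1: a_1=1, p_1 = 1*1 + 1 = 2, q_1 = 1*1 + 0 = 1.
  i=2: a_2=4, p_2 = 4*2 + 1 = 9, q_2 = 4*1 + 1 = 5.
  i=3: a_3=7, p_3 = 7*9 + 2 = 65, q_3 = 7*5 + 1 = 36.
  i=4: a_4=7, p_4 = 7*65 + 9 = 464, q_4 = 7*36 + 5 = 257.
q_4 = 257 > 61, so the last convergent with denominator <= 61 is p_3/q_3 = 65/36.
The closest fraction with denominator <= 61 is either p_3/q_3 or the intermediate fraction (k*p_3 + p_2)/(k*q_3 + q_2) with the largest k >= 1 whose denominator stays <= 61; these approach x as k grows, and every other convergent or intermediate fraction in range is farther away.
Largest k: floor((61 - q_2)/q_3) = floor((61 - 5)/36) = 1.
That gives (1*65 + 9)/(1*36 + 5) = 74/41.
Compare the errors: |x - 65/36| = |464*36 - 65*257|/(257*36) = 1/9252, and |x - 74/41| = |464*41 - 74*257|/(257*41) = 6/10537.
Cross-multiplying, 1*10537 = 10537 < 55512 = 6*9252, so 1/9252 is smaller: the convergent 65/36 is closer to x than 74/41.

65/36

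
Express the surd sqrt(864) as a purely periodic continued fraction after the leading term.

[29; (2, 1, 1, 5, 1, 13, 1, 5, 1, 1, 2, 58)]

Write x_i = (sqrt(864) + m_i)/d_i with (m_0, d_0) = (0, 1). a_0 = floor(sqrt(864)) = 29, since 29^2 = 841 <= 864 < 900 = 30^2.
Iterate m_{i+1} = d_i*a_i - m_i, d_{i+1} = (864 - m_{i+1}^2)/d_i, a_{i+1} = floor((a_0 + m_{i+1})/d_{i+1}):
  m_1 = 1*29 - 0 = 29, d_1 = (864 - 29^2)/1 = 23/1 = 23, a_1 = floor((29 + 29)/23) = 2.
  m_2 = 23*2 - 29 = 17, d_2 = (864 - 17^2)/23 = 575/23 = 25, a_2 = floor((29 + 17)/25) = 1.
  m_3 = 25*1 - 17 = 8, d_3 = (864 - 8^2)/25 = 800/25 = 32, a_3 = floor((29 + 8)/32) = 1.
  m_4 = 32*1 - 8 = 24, d_4 = (864 - 24^2)/32 = 288/32 = 9, a_4 = floor((29 + 24)/9) = 5.
  m_5 = 9*5 - 24 = 21, d_5 = (864 - 21^2)/9 = 423/9 = 47, a_5 = floor((29 + 21)/47) = 1.
  m_6 = 47*1 - 21 = 26, d_6 = (864 - 26^2)/47 = 188/47 = 4, a_6 = floor((29 + 26)/4) = 13.
  m_7 = 4*13 - 26 = 26, d_7 = (864 - 26^2)/4 = 188/4 = 47, a_7 = floor((29 + 26)/47) = 1.
  m_8 = 47*1 - 26 = 21, d_8 = (864 - 21^2)/47 = 423/47 = 9, a_8 = floor((29 + 21)/9) = 5.
  m_9 = 9*5 - 21 = 24, d_9 = (864 - 24^2)/9 = 288/9 = 32, a_9 = floor((29 + 24)/32) = 1.
  m_10 = 32*1 - 24 = 8, d_10 = (864 - 8^2)/32 = 800/32 = 25, a_10 = floor((29 + 8)/25) = 1.
  m_11 = 25*1 - 8 = 17, d_11 = (864 - 17^2)/25 = 575/25 = 23, a_11 = floor((29 + 17)/23) = 2.
  m_12 = 23*2 - 17 = 29, d_12 = (864 - 29^2)/23 = 23/23 = 1, a_12 = floor((29 + 29)/1) = 58.
  m_13 = 1*58 - 29 = 29, d_13 = (864 - 29^2)/1 = 23/1 = 23: (m_13, d_13) = (m_1, d_1) = (29, 23), so from here the quotients repeat a_1, ..., a_12; the period length is 12.
Hence the expansion of sqrt(864) is a_0 = 29 followed by the repeating block 2, 1, 1, 5, 1, 13, 1, 5, 1, 1, 2, 58 (period 12).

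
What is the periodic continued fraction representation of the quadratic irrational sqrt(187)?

[13; (1, 2, 13, 2, 1, 26)]

Write x_i = (sqrt(187) + m_i)/d_i with (m_0, d_0) = (0, 1). a_0 = floor(sqrt(187)) = 13, since 13^2 = 169 <= 187 < 196 = 14^2.
Iterate m_{i+1} = d_i*a_i - m_i, d_{i+1} = (187 - m_{i+1}^2)/d_i, a_{i+1} = floor((a_0 + m_{i+1})/d_{i+1}):
  m_1 = 1*13 - 0 = 13, d_1 = (187 - 13^2)/1 = 18/1 = 18, a_1 = floor((13 + 13)/18) = 1.
  m_2 = 18*1 - 13 = 5, d_2 = (187 - 5^2)/18 = 162/18 = 9, a_2 = floor((13 + 5)/9) = 2.
  m_3 = 9*2 - 5 = 13, d_3 = (187 - 13^2)/9 = 18/9 = 2, a_3 = floor((13 + 13)/2) = 13.
  m_4 = 2*13 - 13 = 13, d_4 = (187 - 13^2)/2 = 18/2 = 9, a_4 = floor((13 + 13)/9) = 2.
  m_5 = 9*2 - 13 = 5, d_5 = (187 - 5^2)/9 = 162/9 = 18, a_5 = floor((13 + 5)/18) = 1.
  m_6 = 18*1 - 5 = 13, d_6 = (187 - 13^2)/18 = 18/18 = 1, a_6 = floor((13 + 13)/1) = 26.
  m_7 = 1*26 - 13 = 13, d_7 = (187 - 13^2)/1 = 18/1 = 18: (m_7, d_7) = (m_1, d_1) = (13, 18), so from here the quotients repeat a_1, ..., a_6; the period length is 6.
Hence the expansion of sqrt(187) is a_0 = 13 followed by the repeating block 1, 2, 13, 2, 1, 26 (period 6).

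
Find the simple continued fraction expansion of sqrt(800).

Write x_i = (sqrt(800) + m_i)/d_i with (m_0, d_0) = (0, 1). a_0 = floor(sqrt(800)) = 28, since 28^2 = 784 <= 800 < 841 = 29^2.
Iterate m_{i+1} = d_i*a_i - m_i, d_{i+1} = (800 - m_{i+1}^2)/d_i, a_{i+1} = floor((a_0 + m_{i+1})/d_{i+1}):
  m_1 = 1*28 - 0 = 28, d_1 = (800 - 28^2)/1 = 16/1 = 16, a_1 = floor((28 + 28)/16) = 3.
  m_2 = 16*3 - 28 = 20, d_2 = (800 - 20^2)/16 = 400/16 = 25, a_2 = floor((28 + 20)/25) = 1.
  m_3 = 25*1 - 20 = 5, d_3 = (800 - 5^2)/25 = 775/25 = 31, a_3 = floor((28 + 5)/31) = 1.
  m_4 = 31*1 - 5 = 26, d_4 = (800 - 26^2)/31 = 124/31 = 4, a_4 = floor((28 + 26)/4) = 13.
  m_5 = 4*13 - 26 = 26, d_5 = (800 - 26^2)/4 = 124/4 = 31, a_5 = floor((28 + 26)/31) = 1.
  m_6 = 31*1 - 26 = 5, d_6 = (800 - 5^2)/31 = 775/31 = 25, a_6 = floor((28 + 5)/25) = 1.
  m_7 = 25*1 - 5 = 20, d_7 = (800 - 20^2)/25 = 400/25 = 16, a_7 = floor((28 + 20)/16) = 3.
  m_8 = 16*3 - 20 = 28, d_8 = (800 - 28^2)/16 = 16/16 = 1, a_8 = floor((28 + 28)/1) = 56.
  m_9 = 1*56 - 28 = 28, d_9 = (800 - 28^2)/1 = 16/1 = 16: (m_9, d_9) = (m_1, d_1) = (28, 16), so from here the quotients repeat a_1, ..., a_8; the period length is 8.
Hence the expansion of sqrt(800) is a_0 = 28 followed by the repeating block 3, 1, 1, 13, 1, 1, 3, 56 (period 8).

[28; (3, 1, 1, 13, 1, 1, 3, 56)]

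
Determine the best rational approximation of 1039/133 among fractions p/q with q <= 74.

Expand x = 1039/133 as a continued fraction with the Euclidean algorithm:
  1039 = 7*133 + 108, so a_0 = 7.
  133 = 1*108 + 25, so a_1 = 1.
  108 = 4*25 + 8, so a_2 = 4.
  25 = 3*8 + 1, so a_3 = 3.
  8 = 8*1 + 0, so a_4 = 8.
so x = [7; 1, 4, 3, 8].
Convergents (p_i = a_i*p_{i-1} + p_{i-2}, q_i = a_i*q_{i-1} + q_{i-2} with p_{-2}=0, p_{-1}=1, q_{-2}=1, q_{-1}=0), until the denominator exceeds 74:
  i=0: a_0=7, p_0 = 7*1 + 0 = 7, q_0 = 7*0 + 1 = 1.
  i=1: a_1=1, p_1 = 1*7 + 1 = 8, q_1 = 1*1 + 0 = 1.
  i=2: a_2=4, p_2 = 4*8 + 7 = 39, q_2 = 4*1 + 1 = 5.
  i=3: a_3=3, p_3 = 3*39 + 8 = 125, q_3 = 3*5 + 1 = 16.
  i=4: a_4=8, p_4 = 8*125 + 39 = 1039, q_4 = 8*16 + 5 = 133.
q_4 = 133 > 74, so the last convergent with denominator <= 74 is p_3/q_3 = 125/16.
The closest fraction with denominator <= 74 is either p_3/q_3 or the intermediate fraction (k*p_3 + p_2)/(k*q_3 + q_2) with the largest k >= 1 whose denominator stays <= 74; these approach x as k grows, and every other convergent or intermediate fraction in range is farther away.
Largest k: floor((74 - q_2)/q_3) = floor((74 - 5)/16) = 4.
That gives (4*125 + 39)/(4*16 + 5) = 539/69.
Compare the errors: |x - 125/16| = |1039*16 - 125*133|/(133*16) = 1/2128, and |x - 539/69| = |1039*69 - 539*133|/(133*69) = 4/9177.
Cross-multiplying, 4*2128 = 8512 < 9177 = 1*9177, so 4/9177 is smaller: the intermediate fraction 539/69 is closer to x than 125/16.

539/69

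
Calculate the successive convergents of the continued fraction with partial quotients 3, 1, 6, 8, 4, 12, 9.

3/1, 4/1, 27/7, 220/57, 907/235, 11104/2877, 100843/26128

Using the convergent recurrence p_i = a_i*p_{i-1} + p_{i-2}, q_i = a_i*q_{i-1} + q_{i-2} with p_{-2}=0, p_{-1}=1, q_{-2}=1, q_{-1}=0:
  i=0: a_0=3, p_0 = 3*1 + 0 = 3, q_0 = 3*0 + 1 = 1.
  i=1: a_1=1, p_1 = 1*3 + 1 = 4, q_1 = 1*1 + 0 = 1.
  i=2: a_2=6, p_2 = 6*4 + 3 = 27, q_2 = 6*1 + 1 = 7.
  i=3: a_3=8, p_3 = 8*27 + 4 = 220, q_3 = 8*7 + 1 = 57.
  i=4: a_4=4, p_4 = 4*220 + 27 = 907, q_4 = 4*57 + 7 = 235.
  i=5: a_5=12, p_5 = 12*907 + 220 = 11104, q_5 = 12*235 + 57 = 2877.
  i=6: a_6=9, p_6 = 9*11104 + 907 = 100843, q_6 = 9*2877 + 235 = 26128.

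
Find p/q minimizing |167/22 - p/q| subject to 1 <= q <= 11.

38/5

Expand x = 167/22 as a continued fraction with the Euclidean algorithm:
  167 = 7*22 + 13, so a_0 = 7.
  22 = 1*13 + 9, so a_1 = 1.
  13 = 1*9 + 4, so a_2 = 1.
  9 = 2*4 + 1, so a_3 = 2.
  4 = 4*1 + 0, so a_4 = 4.
so x = [7; 1, 1, 2, 4].
Convergents (p_i = a_i*p_{i-1} + p_{i-2}, q_i = a_i*q_{i-1} + q_{i-2} with p_{-2}=0, p_{-1}=1, q_{-2}=1, q_{-1}=0), until the denominator exceeds 11:
  i=0: a_0=7, p_0 = 7*1 + 0 = 7, q_0 = 7*0 + 1 = 1.
  i=1: a_1=1, p_1 = 1*7 + 1 = 8, q_1 = 1*1 + 0 = 1.
  i=2: a_2=1, p_2 = 1*8 + 7 = 15, q_2 = 1*1 + 1 = 2.
  i=3: a_3=2, p_3 = 2*15 + 8 = 38, q_3 = 2*2 + 1 = 5.
  i=4: a_4=4, p_4 = 4*38 + 15 = 167, q_4 = 4*5 + 2 = 22.
q_4 = 22 > 11, so the last convergent with denominator <= 11 is p_3/q_3 = 38/5.
The closest fraction with denominator <= 11 is either p_3/q_3 or the intermediate fraction (k*p_3 + p_2)/(k*q_3 + q_2) with the largest k >= 1 whose denominator stays <= 11; these approach x as k grows, and every other convergent or intermediate fraction in range is farther away.
Largest k: floor((11 - q_2)/q_3) = floor((11 - 2)/5) = 1.
That gives (1*38 + 15)/(1*5 + 2) = 53/7.
Compare the errors: |x - 38/5| = |167*5 - 38*22|/(22*5) = 1/110, and |x - 53/7| = |167*7 - 53*22|/(22*7) = 3/154.
Cross-multiplying, 1*154 = 154 < 330 = 3*110, so 1/110 is smaller: the convergent 38/5 is closer to x than 53/7.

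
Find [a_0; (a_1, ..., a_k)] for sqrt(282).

Write x_i = (sqrt(282) + m_i)/d_i with (m_0, d_0) = (0, 1). a_0 = floor(sqrt(282)) = 16, since 16^2 = 256 <= 282 < 289 = 17^2.
Iterate m_{i+1} = d_i*a_i - m_i, d_{i+1} = (282 - m_{i+1}^2)/d_i, a_{i+1} = floor((a_0 + m_{i+1})/d_{i+1}):
  m_1 = 1*16 - 0 = 16, d_1 = (282 - 16^2)/1 = 26/1 = 26, a_1 = floor((16 + 16)/26) = 1.
  m_2 = 26*1 - 16 = 10, d_2 = (282 - 10^2)/26 = 182/26 = 7, a_2 = floor((16 + 10)/7) = 3.
  m_3 = 7*3 - 10 = 11, d_3 = (282 - 11^2)/7 = 161/7 = 23, a_3 = floor((16 + 11)/23) = 1.
  m_4 = 23*1 - 11 = 12, d_4 = (282 - 12^2)/23 = 138/23 = 6, a_4 = floor((16 + 12)/6) = 4.
  m_5 = 6*4 - 12 = 12, d_5 = (282 - 12^2)/6 = 138/6 = 23, a_5 = floor((16 + 12)/23) = 1.
  m_6 = 23*1 - 12 = 11, d_6 = (282 - 11^2)/23 = 161/23 = 7, a_6 = floor((16 + 11)/7) = 3.
  m_7 = 7*3 - 11 = 10, d_7 = (282 - 10^2)/7 = 182/7 = 26, a_7 = floor((16 + 10)/26) = 1.
  m_8 = 26*1 - 10 = 16, d_8 = (282 - 16^2)/26 = 26/26 = 1, a_8 = floor((16 + 16)/1) = 32.
  m_9 = 1*32 - 16 = 16, d_9 = (282 - 16^2)/1 = 26/1 = 26: (m_9, d_9) = (m_1, d_1) = (16, 26), so from here the quotients repeat a_1, ..., a_8; the period length is 8.
Hence the expansion of sqrt(282) is a_0 = 16 followed by the repeating block 1, 3, 1, 4, 1, 3, 1, 32 (period 8).

[16; (1, 3, 1, 4, 1, 3, 1, 32)]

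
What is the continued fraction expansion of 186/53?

[3; 1, 1, 26]

Run the Euclidean algorithm on 186 and 53; the successive quotients are the partial quotients a_0, a_1, ... (each step inverts the fractional part left over by the previous one):
  186 = 3*53 + 27, so a_0 = 3.
  53 = 1*27 + 26, so a_1 = 1.
  27 = 1*26 + 1, so a_2 = 1.
  26 = 26*1 + 0, so a_3 = 26.
The remainder reaches 0 after 4 divisions, so the expansion has 4 partial quotients, read off in order.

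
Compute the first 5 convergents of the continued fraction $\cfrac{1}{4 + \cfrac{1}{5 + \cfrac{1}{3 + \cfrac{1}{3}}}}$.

Using the convergent recurrence p_i = a_i*p_{i-1} + p_{i-2}, q_i = a_i*q_{i-1} + q_{i-2} with p_{-2}=0, p_{-1}=1, q_{-2}=1, q_{-1}=0:
  i=0: a_0=0, p_0 = 0*1 + 0 = 0, q_0 = 0*0 + 1 = 1.
  i=1: a_1=4, p_1 = 4*0 + 1 = 1, q_1 = 4*1 + 0 = 4.
  i=2: a_2=5, p_2 = 5*1 + 0 = 5, q_2 = 5*4 + 1 = 21.
  i=3: a_3=3, p_3 = 3*5 + 1 = 16, q_3 = 3*21 + 4 = 67.
  i=4: a_4=3, p_4 = 3*16 + 5 = 53, q_4 = 3*67 + 21 = 222.

0/1, 1/4, 5/21, 16/67, 53/222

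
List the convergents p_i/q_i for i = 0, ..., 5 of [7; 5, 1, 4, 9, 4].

7/1, 36/5, 43/6, 208/29, 1915/267, 7868/1097

Using the convergent recurrence p_i = a_i*p_{i-1} + p_{i-2}, q_i = a_i*q_{i-1} + q_{i-2} with p_{-2}=0, p_{-1}=1, q_{-2}=1, q_{-1}=0:
  i=0: a_0=7, p_0 = 7*1 + 0 = 7, q_0 = 7*0 + 1 = 1.
  i=1: a_1=5, p_1 = 5*7 + 1 = 36, q_1 = 5*1 + 0 = 5.
  i=2: a_2=1, p_2 = 1*36 + 7 = 43, q_2 = 1*5 + 1 = 6.
  i=3: a_3=4, p_3 = 4*43 + 36 = 208, q_3 = 4*6 + 5 = 29.
  i=4: a_4=9, p_4 = 9*208 + 43 = 1915, q_4 = 9*29 + 6 = 267.
  i=5: a_5=4, p_5 = 4*1915 + 208 = 7868, q_5 = 4*267 + 29 = 1097.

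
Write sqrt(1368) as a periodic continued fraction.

[36; (1, 72)]

Write x_i = (sqrt(1368) + m_i)/d_i with (m_0, d_0) = (0, 1). a_0 = floor(sqrt(1368)) = 36, since 36^2 = 1296 <= 1368 < 1369 = 37^2.
Iterate m_{i+1} = d_i*a_i - m_i, d_{i+1} = (1368 - m_{i+1}^2)/d_i, a_{i+1} = floor((a_0 + m_{i+1})/d_{i+1}):
  m_1 = 1*36 - 0 = 36, d_1 = (1368 - 36^2)/1 = 72/1 = 72, a_1 = floor((36 + 36)/72) = 1.
  m_2 = 72*1 - 36 = 36, d_2 = (1368 - 36^2)/72 = 72/72 = 1, a_2 = floor((36 + 36)/1) = 72.
  m_3 = 1*72 - 36 = 36, d_3 = (1368 - 36^2)/1 = 72/1 = 72: (m_3, d_3) = (m_1, d_1) = (36, 72), so from here the quotients repeat a_1, a_2; the period length is 2.
Hence the expansion of sqrt(1368) is a_0 = 36 followed by the repeating block 1, 72 (period 2).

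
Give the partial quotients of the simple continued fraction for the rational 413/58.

[7; 8, 3, 2]

Run the Euclidean algorithm on 413 and 58; the successive quotients are the partial quotients a_0, a_1, ... (each step inverts the fractional part left over by the previous one):
  413 = 7*58 + 7, so a_0 = 7.
  58 = 8*7 + 2, so a_1 = 8.
  7 = 3*2 + 1, so a_2 = 3.
  2 = 2*1 + 0, so a_3 = 2.
The remainder reaches 0 after 4 divisions, so the expansion has 4 partial quotients, read off in order.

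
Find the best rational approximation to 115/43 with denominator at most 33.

83/31

Expand x = 115/43 as a continued fraction with the Euclidean algorithm:
  115 = 2*43 + 29, so a_0 = 2.
  43 = 1*29 + 14, so a_1 = 1.
  29 = 2*14 + 1, so a_2 = 2.
  14 = 14*1 + 0, so a_3 = 14.
so x = [2; 1, 2, 14].
Convergents (p_i = a_i*p_{i-1} + p_{i-2}, q_i = a_i*q_{i-1} + q_{i-2} with p_{-2}=0, p_{-1}=1, q_{-2}=1, q_{-1}=0), until the denominator exceeds 33:
  i=0: a_0=2, p_0 = 2*1 + 0 = 2, q_0 = 2*0 + 1 = 1.
  i=1: a_1=1, p_1 = 1*2 + 1 = 3, q_1 = 1*1 + 0 = 1.
  i=2: a_2=2, p_2 = 2*3 + 2 = 8, q_2 = 2*1 + 1 = 3.
  i=3: a_3=14, p_3 = 14*8 + 3 = 115, q_3 = 14*3 + 1 = 43.
q_3 = 43 > 33, so the last convergent with denominator <= 33 is p_2/q_2 = 8/3.
The closest fraction with denominator <= 33 is either p_2/q_2 or the intermediate fraction (k*p_2 + p_1)/(k*q_2 + q_1) with the largest k >= 1 whose denominator stays <= 33; these approach x as k grows, and every other convergent or intermediate fraction in range is farther away.
Largest k: floor((33 - q_1)/q_2) = floor((33 - 1)/3) = 10.
That gives (10*8 + 3)/(10*3 + 1) = 83/31.
Compare the errors: |x - 8/3| = |115*3 - 8*43|/(43*3) = 1/129, and |x - 83/31| = |115*31 - 83*43|/(43*31) = 4/1333.
Cross-multiplying, 4*129 = 516 < 1333 = 1*1333, so 4/1333 is smaller: the intermediate fraction 83/31 is closer to x than 8/3.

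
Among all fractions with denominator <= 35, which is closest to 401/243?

Expand x = 401/243 as a continued fraction with the Euclidean algorithm:
  401 = 1*243 + 158, so a_0 = 1.
  243 = 1*158 + 85, so a_1 = 1.
  158 = 1*85 + 73, so a_2 = 1.
  85 = 1*73 + 12, so a_3 = 1.
  73 = 6*12 + 1, so a_4 = 6.
  12 = 12*1 + 0, so a_5 = 12.
so x = [1; 1, 1, 1, 6, 12].
Convergents (p_i = a_i*p_{i-1} + p_{i-2}, q_i = a_i*q_{i-1} + q_{i-2} with p_{-2}=0, p_{-1}=1, q_{-2}=1, q_{-1}=0), until the denominator exceeds 35:
  i=0: a_0=1, p_0 = 1*1 + 0 = 1, q_0 = 1*0 + 1 = 1.
  i=1: a_1=1, p_1 = 1*1 + 1 = 2, q_1 = 1*1 + 0 = 1.
  i=2: a_2=1, p_2 = 1*2 + 1 = 3, q_2 = 1*1 + 1 = 2.
  i=3: a_3=1, p_3 = 1*3 + 2 = 5, q_3 = 1*2 + 1 = 3.
  i=4: a_4=6, p_4 = 6*5 + 3 = 33, q_4 = 6*3 + 2 = 20.
  i=5: a_5=12, p_5 = 12*33 + 5 = 401, q_5 = 12*20 + 3 = 243.
q_5 = 243 > 35, so the last convergent with denominator <= 35 is p_4/q_4 = 33/20.
The closest fraction with denominator <= 35 is either p_4/q_4 or the intermediate fraction (k*p_4 + p_3)/(k*q_4 + q_3) with the largest k >= 1 whose denominator stays <= 35; these approach x as k grows, and every other convergent or intermediate fraction in range is farther away.
Largest k: floor((35 - q_3)/q_4) = floor((35 - 3)/20) = 1.
That gives (1*33 + 5)/(1*20 + 3) = 38/23.
Compare the errors: |x - 33/20| = |401*20 - 33*243|/(243*20) = 1/4860, and |x - 38/23| = |401*23 - 38*243|/(243*23) = 11/5589.
Cross-multiplying, 1*5589 = 5589 < 53460 = 11*4860, so 1/4860 is smaller: the convergent 33/20 is closer to x than 38/23.

33/20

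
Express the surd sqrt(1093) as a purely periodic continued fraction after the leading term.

Write x_i = (sqrt(1093) + m_i)/d_i with (m_0, d_0) = (0, 1). a_0 = floor(sqrt(1093)) = 33, since 33^2 = 1089 <= 1093 < 1156 = 34^2.
Iterate m_{i+1} = d_i*a_i - m_i, d_{i+1} = (1093 - m_{i+1}^2)/d_i, a_{i+1} = floor((a_0 + m_{i+1})/d_{i+1}):
  m_1 = 1*33 - 0 = 33, d_1 = (1093 - 33^2)/1 = 4/1 = 4, a_1 = floor((33 + 33)/4) = 16.
  m_2 = 4*16 - 33 = 31, d_2 = (1093 - 31^2)/4 = 132/4 = 33, a_2 = floor((33 + 31)/33) = 1.
  m_3 = 33*1 - 31 = 2, d_3 = (1093 - 2^2)/33 = 1089/33 = 33, a_3 = floor((33 + 2)/33) = 1.
  m_4 = 33*1 - 2 = 31, d_4 = (1093 - 31^2)/33 = 132/33 = 4, a_4 = floor((33 + 31)/4) = 16.
  m_5 = 4*16 - 31 = 33, d_5 = (1093 - 33^2)/4 = 4/4 = 1, a_5 = floor((33 + 33)/1) = 66.
  m_6 = 1*66 - 33 = 33, d_6 = (1093 - 33^2)/1 = 4/1 = 4: (m_6, d_6) = (m_1, d_1) = (33, 4), so from here the quotients repeat a_1, ..., a_5; the period length is 5.
Hence the expansion of sqrt(1093) is a_0 = 33 followed by the repeating block 16, 1, 1, 16, 66 (period 5).

[33; (16, 1, 1, 16, 66)]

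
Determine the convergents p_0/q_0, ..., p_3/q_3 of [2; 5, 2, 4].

Using the convergent recurrence p_i = a_i*p_{i-1} + p_{i-2}, q_i = a_i*q_{i-1} + q_{i-2} with p_{-2}=0, p_{-1}=1, q_{-2}=1, q_{-1}=0:
  i=0: a_0=2, p_0 = 2*1 + 0 = 2, q_0 = 2*0 + 1 = 1.
  i=1: a_1=5, p_1 = 5*2 + 1 = 11, q_1 = 5*1 + 0 = 5.
  i=2: a_2=2, p_2 = 2*11 + 2 = 24, q_2 = 2*5 + 1 = 11.
  i=3: a_3=4, p_3 = 4*24 + 11 = 107, q_3 = 4*11 + 5 = 49.

2/1, 11/5, 24/11, 107/49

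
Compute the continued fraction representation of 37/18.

[2; 18]

Run the Euclidean algorithm on 37 and 18; the successive quotients are the partial quotients a_0, a_1, ... (each step inverts the fractional part left over by the previous one):
  37 = 2*18 + 1, so a_0 = 2.
  18 = 18*1 + 0, so a_1 = 18.
The remainder reaches 0 after 2 divisions, so the expansion has 2 partial quotients, read off in order.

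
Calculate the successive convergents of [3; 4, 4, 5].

Using the convergent recurrence p_i = a_i*p_{i-1} + p_{i-2}, q_i = a_i*q_{i-1} + q_{i-2} with p_{-2}=0, p_{-1}=1, q_{-2}=1, q_{-1}=0:
  i=0: a_0=3, p_0 = 3*1 + 0 = 3, q_0 = 3*0 + 1 = 1.
  i=1: a_1=4, p_1 = 4*3 + 1 = 13, q_1 = 4*1 + 0 = 4.
  i=2: a_2=4, p_2 = 4*13 + 3 = 55, q_2 = 4*4 + 1 = 17.
  i=3: a_3=5, p_3 = 5*55 + 13 = 288, q_3 = 5*17 + 4 = 89.

3/1, 13/4, 55/17, 288/89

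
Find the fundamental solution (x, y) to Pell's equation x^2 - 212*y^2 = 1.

First expand sqrt(212) as a continued fraction. With x_i = (sqrt(212) + m_i)/d_i and (m_0, d_0) = (0, 1): a_0 = floor(sqrt(212)) = 14, since 14^2 = 196 <= 212 < 225 = 15^2.
Iterate m_{i+1} = d_i*a_i - m_i, d_{i+1} = (212 - m_{i+1}^2)/d_i, a_{i+1} = floor((a_0 + m_{i+1})/d_{i+1}):
  m_1 = 1*14 - 0 = 14, d_1 = (212 - 14^2)/1 = 16/1 = 16, a_1 = floor((14 + 14)/16) = 1.
  m_2 = 16*1 - 14 = 2, d_2 = (212 - 2^2)/16 = 208/16 = 13, a_2 = floor((14 + 2)/13) = 1.
  m_3 = 13*1 - 2 = 11, d_3 = (212 - 11^2)/13 = 91/13 = 7, a_3 = floor((14 + 11)/7) = 3.
  m_4 = 7*3 - 11 = 10, d_4 = (212 - 10^2)/7 = 112/7 = 16, a_4 = floor((14 + 10)/16) = 1.
  m_5 = 16*1 - 10 = 6, d_5 = (212 - 6^2)/16 = 176/16 = 11, a_5 = floor((14 + 6)/11) = 1.
  m_6 = 11*1 - 6 = 5, d_6 = (212 - 5^2)/11 = 187/11 = 17, a_6 = floor((14 + 5)/17) = 1.
  m_7 = 17*1 - 5 = 12, d_7 = (212 - 12^2)/17 = 68/17 = 4, a_7 = floor((14 + 12)/4) = 6.
  m_8 = 4*6 - 12 = 12, d_8 = (212 - 12^2)/4 = 68/4 = 17, a_8 = floor((14 + 12)/17) = 1.
  m_9 = 17*1 - 12 = 5, d_9 = (212 - 5^2)/17 = 187/17 = 11, a_9 = floor((14 + 5)/11) = 1.
  m_10 = 11*1 - 5 = 6, d_10 = (212 - 6^2)/11 = 176/11 = 16, a_10 = floor((14 + 6)/16) = 1.
  m_11 = 16*1 - 6 = 10, d_11 = (212 - 10^2)/16 = 112/16 = 7, a_11 = floor((14 + 10)/7) = 3.
  m_12 = 7*3 - 10 = 11, d_12 = (212 - 11^2)/7 = 91/7 = 13, a_12 = floor((14 + 11)/13) = 1.
  m_13 = 13*1 - 11 = 2, d_13 = (212 - 2^2)/13 = 208/13 = 16, a_13 = floor((14 + 2)/16) = 1.
  m_14 = 16*1 - 2 = 14, d_14 = (212 - 14^2)/16 = 16/16 = 1, a_14 = floor((14 + 14)/1) = 28.
  m_15 = 1*28 - 14 = 14, d_15 = (212 - 14^2)/1 = 16/1 = 16: (m_15, d_15) = (m_1, d_1) = (14, 16), so from here the quotients repeat a_1, ..., a_14; the period length is 14.
So sqrt(212) = [14; (1, 1, 3, 1, 1, 1, 6, 1, 1, 1, 3, 1, 1, 28)] with period length k = 14.
k is even, so the fundamental solution of x^2 - 212y^2 = 1 is (p_{k-1}, q_{k-1}) = (p_13, q_13); compute convergents through index 13.
Convergents (p_i = a_i*p_{i-1} + p_{i-2}, q_i = a_i*q_{i-1} + q_{i-2} with p_{-2}=0, p_{-1}=1, q_{-2}=1, q_{-1}=0):
  i=0: a_0=14, p_0 = 14*1 + 0 = 14, q_0 = 14*0 + 1 = 1.
  i=1: a_1=1, p_1 = 1*14 + 1 = 15, q_1 = 1*1 + 0 = 1.
  i=2: a_2=1, p_2 = 1*15 + 14 = 29, q_2 = 1*1 + 1 = 2.
  i=3: a_3=3, p_3 = 3*29 + 15 = 102, q_3 = 3*2 + 1 = 7.
  i=4: a_4=1, p_4 = 1*102 + 29 = 131, q_4 = 1*7 + 2 = 9.
  i=5: a_5=1, p_5 = 1*131 + 102 = 233, q_5 = 1*9 + 7 = 16.
  i=6: a_6=1, p_6 = 1*233 + 131 = 364, q_6 = 1*16 + 9 = 25.
  i=7: a_7=6, p_7 = 6*364 + 233 = 2417, q_7 = 6*25 + 16 = 166.
  i=8: a_8=1, p_8 = 1*2417 + 364 = 2781, q_8 = 1*166 + 25 = 191.
  i=9: a_9=1, p_9 = 1*2781 + 2417 = 5198, q_9 = 1*191 + 166 = 357.
  i=10: a_10=1, p_10 = 1*5198 + 2781 = 7979, q_10 = 1*357 + 191 = 548.
  i=11: a_11=3, p_11 = 3*7979 + 5198 = 29135, q_11 = 3*548 + 357 = 2001.
  i=12: a_12=1, p_12 = 1*29135 + 7979 = 37114, q_12 = 1*2001 + 548 = 2549.
  i=13: a_13=1, p_13 = 1*37114 + 29135 = 66249, q_13 = 1*2549 + 2001 = 4550.
Check: 66249^2 - 212*4550^2 = 4388930001 - 4388930000 = 1, so (x, y) = (66249, 4550) solves the equation, and by the theorem it is the least positive solution.

(x, y) = (66249, 4550)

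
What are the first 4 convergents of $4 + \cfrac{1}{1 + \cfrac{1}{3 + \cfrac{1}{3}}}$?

Using the convergent recurrence p_i = a_i*p_{i-1} + p_{i-2}, q_i = a_i*q_{i-1} + q_{i-2} with p_{-2}=0, p_{-1}=1, q_{-2}=1, q_{-1}=0:
  i=0: a_0=4, p_0 = 4*1 + 0 = 4, q_0 = 4*0 + 1 = 1.
  i=1: a_1=1, p_1 = 1*4 + 1 = 5, q_1 = 1*1 + 0 = 1.
  i=2: a_2=3, p_2 = 3*5 + 4 = 19, q_2 = 3*1 + 1 = 4.
  i=3: a_3=3, p_3 = 3*19 + 5 = 62, q_3 = 3*4 + 1 = 13.

4/1, 5/1, 19/4, 62/13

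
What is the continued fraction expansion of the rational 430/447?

Run the Euclidean algorithm on 430 and 447; the successive quotients are the partial quotients a_0, a_1, ... (each step inverts the fractional part left over by the previous one):
  430 = 0*447 + 430, so a_0 = 0.
  447 = 1*430 + 17, so a_1 = 1.
  430 = 25*17 + 5, so a_2 = 25.
  17 = 3*5 + 2, so a_3 = 3.
  5 = 2*2 + 1, so a_4 = 2.
  2 = 2*1 + 0, so a_5 = 2.
The remainder reaches 0 after 6 divisions, so the expansion has 6 partial quotients, read off in order.

[0; 1, 25, 3, 2, 2]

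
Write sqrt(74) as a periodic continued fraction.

Write x_i = (sqrt(74) + m_i)/d_i with (m_0, d_0) = (0, 1). a_0 = floor(sqrt(74)) = 8, since 8^2 = 64 <= 74 < 81 = 9^2.
Iterate m_{i+1} = d_i*a_i - m_i, d_{i+1} = (74 - m_{i+1}^2)/d_i, a_{i+1} = floor((a_0 + m_{i+1})/d_{i+1}):
  m_1 = 1*8 - 0 = 8, d_1 = (74 - 8^2)/1 = 10/1 = 10, a_1 = floor((8 + 8)/10) = 1.
  m_2 = 10*1 - 8 = 2, d_2 = (74 - 2^2)/10 = 70/10 = 7, a_2 = floor((8 + 2)/7) = 1.
  m_3 = 7*1 - 2 = 5, d_3 = (74 - 5^2)/7 = 49/7 = 7, a_3 = floor((8 + 5)/7) = 1.
  m_4 = 7*1 - 5 = 2, d_4 = (74 - 2^2)/7 = 70/7 = 10, a_4 = floor((8 + 2)/10) = 1.
  m_5 = 10*1 - 2 = 8, d_5 = (74 - 8^2)/10 = 10/10 = 1, a_5 = floor((8 + 8)/1) = 16.
  m_6 = 1*16 - 8 = 8, d_6 = (74 - 8^2)/1 = 10/1 = 10: (m_6, d_6) = (m_1, d_1) = (8, 10), so from here the quotients repeat a_1, ..., a_5; the period length is 5.
Hence the expansion of sqrt(74) is a_0 = 8 followed by the repeating block 1, 1, 1, 1, 16 (period 5).

[8; (1, 1, 1, 1, 16)]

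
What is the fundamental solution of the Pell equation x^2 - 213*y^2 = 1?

(x, y) = (194399, 13320)

First expand sqrt(213) as a continued fraction. With x_i = (sqrt(213) + m_i)/d_i and (m_0, d_0) = (0, 1): a_0 = floor(sqrt(213)) = 14, since 14^2 = 196 <= 213 < 225 = 15^2.
Iterate m_{i+1} = d_i*a_i - m_i, d_{i+1} = (213 - m_{i+1}^2)/d_i, a_{i+1} = floor((a_0 + m_{i+1})/d_{i+1}):
  m_1 = 1*14 - 0 = 14, d_1 = (213 - 14^2)/1 = 17/1 = 17, a_1 = floor((14 + 14)/17) = 1.
  m_2 = 17*1 - 14 = 3, d_2 = (213 - 3^2)/17 = 204/17 = 12, a_2 = floor((14 + 3)/12) = 1.
  m_3 = 12*1 - 3 = 9, d_3 = (213 - 9^2)/12 = 132/12 = 11, a_3 = floor((14 + 9)/11) = 2.
  m_4 = 11*2 - 9 = 13, d_4 = (213 - 13^2)/11 = 44/11 = 4, a_4 = floor((14 + 13)/4) = 6.
  m_5 = 4*6 - 13 = 11, d_5 = (213 - 11^2)/4 = 92/4 = 23, a_5 = floor((14 + 11)/23) = 1.
  m_6 = 23*1 - 11 = 12, d_6 = (213 - 12^2)/23 = 69/23 = 3, a_6 = floor((14 + 12)/3) = 8.
  m_7 = 3*8 - 12 = 12, d_7 = (213 - 12^2)/3 = 69/3 = 23, a_7 = floor((14 + 12)/23) = 1.
  m_8 = 23*1 - 12 = 11, d_8 = (213 - 11^2)/23 = 92/23 = 4, a_8 = floor((14 + 11)/4) = 6.
  m_9 = 4*6 - 11 = 13, d_9 = (213 - 13^2)/4 = 44/4 = 11, a_9 = floor((14 + 13)/11) = 2.
  m_10 = 11*2 - 13 = 9, d_10 = (213 - 9^2)/11 = 132/11 = 12, a_10 = floor((14 + 9)/12) = 1.
  m_11 = 12*1 - 9 = 3, d_11 = (213 - 3^2)/12 = 204/12 = 17, a_11 = floor((14 + 3)/17) = 1.
  m_12 = 17*1 - 3 = 14, d_12 = (213 - 14^2)/17 = 17/17 = 1, a_12 = floor((14 + 14)/1) = 28.
  m_13 = 1*28 - 14 = 14, d_13 = (213 - 14^2)/1 = 17/1 = 17: (m_13, d_13) = (m_1, d_1) = (14, 17), so from here the quotients repeat a_1, ..., a_12; the period length is 12.
So sqrt(213) = [14; (1, 1, 2, 6, 1, 8, 1, 6, 2, 1, 1, 28)] with period length k = 12.
k is even, so the fundamental solution of x^2 - 213y^2 = 1 is (p_{k-1}, q_{k-1}) = (p_11, q_11); compute convergents through index 11.
Convergents (p_i = a_i*p_{i-1} + p_{i-2}, q_i = a_i*q_{i-1} + q_{i-2} with p_{-2}=0, p_{-1}=1, q_{-2}=1, q_{-1}=0):
  i=0: a_0=14, p_0 = 14*1 + 0 = 14, q_0 = 14*0 + 1 = 1.
  i=1: a_1=1, p_1 = 1*14 + 1 = 15, q_1 = 1*1 + 0 = 1.
  i=2: a_2=1, p_2 = 1*15 + 14 = 29, q_2 = 1*1 + 1 = 2.
  i=3: a_3=2, p_3 = 2*29 + 15 = 73, q_3 = 2*2 + 1 = 5.
  i=4: a_4=6, p_4 = 6*73 + 29 = 467, q_4 = 6*5 + 2 = 32.
  i=5: a_5=1, p_5 = 1*467 + 73 = 540, q_5 = 1*32 + 5 = 37.
  i=6: a_6=8, p_6 = 8*540 + 467 = 4787, q_6 = 8*37 + 32 = 328.
  i=7: a_7=1, p_7 = 1*4787 + 540 = 5327, q_7 = 1*328 + 37 = 365.
  i=8: a_8=6, p_8 = 6*5327 + 4787 = 36749, q_8 = 6*365 + 328 = 2518.
  i=9: a_9=2, p_9 = 2*36749 + 5327 = 78825, q_9 = 2*2518 + 365 = 5401.
  i=10: a_10=1, p_10 = 1*78825 + 36749 = 115574, q_10 = 1*5401 + 2518 = 7919.
  i=11: a_11=1, p_11 = 1*115574 + 78825 = 194399, q_11 = 1*7919 + 5401 = 13320.
Check: 194399^2 - 213*13320^2 = 37790971201 - 37790971200 = 1, so (x, y) = (194399, 13320) solves the equation, and by the theorem it is the least positive solution.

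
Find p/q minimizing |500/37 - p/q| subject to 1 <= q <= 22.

Expand x = 500/37 as a continued fraction with the Euclidean algorithm:
  500 = 13*37 + 19, so a_0 = 13.
  37 = 1*19 + 18, so a_1 = 1.
  19 = 1*18 + 1, so a_2 = 1.
  18 = 18*1 + 0, so a_3 = 18.
so x = [13; 1, 1, 18].
Convergents (p_i = a_i*p_{i-1} + p_{i-2}, q_i = a_i*q_{i-1} + q_{i-2} with p_{-2}=0, p_{-1}=1, q_{-2}=1, q_{-1}=0), until the denominator exceeds 22:
  i=0: a_0=13, p_0 = 13*1 + 0 = 13, q_0 = 13*0 + 1 = 1.
  i=1: a_1=1, p_1 = 1*13 + 1 = 14, q_1 = 1*1 + 0 = 1.
  i=2: a_2=1, p_2 = 1*14 + 13 = 27, q_2 = 1*1 + 1 = 2.
  i=3: a_3=18, p_3 = 18*27 + 14 = 500, q_3 = 18*2 + 1 = 37.
q_3 = 37 > 22, so the last convergent with denominator <= 22 is p_2/q_2 = 27/2.
The closest fraction with denominator <= 22 is either p_2/q_2 or the intermediate fraction (k*p_2 + p_1)/(k*q_2 + q_1) with the largest k >= 1 whose denominator stays <= 22; these approach x as k grows, and every other convergent or intermediate fraction in range is farther away.
Largest k: floor((22 - q_1)/q_2) = floor((22 - 1)/2) = 10.
That gives (10*27 + 14)/(10*2 + 1) = 284/21.
Compare the errors: |x - 27/2| = |500*2 - 27*37|/(37*2) = 1/74, and |x - 284/21| = |500*21 - 284*37|/(37*21) = 8/777.
Cross-multiplying, 8*74 = 592 < 777 = 1*777, so 8/777 is smaller: the intermediate fraction 284/21 is closer to x than 27/2.

284/21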